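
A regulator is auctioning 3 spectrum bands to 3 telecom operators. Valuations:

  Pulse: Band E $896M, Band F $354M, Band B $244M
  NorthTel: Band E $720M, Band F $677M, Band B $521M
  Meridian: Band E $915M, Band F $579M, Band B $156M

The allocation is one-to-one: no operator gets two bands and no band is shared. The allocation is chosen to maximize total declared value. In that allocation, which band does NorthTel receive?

Optimal: Pulse→Band E ($896M), NorthTel→Band B ($521M), Meridian→Band F ($579M) — total 896+521+579 = $1996M.
Column-greedy (each band in turn goes to its best remaining operator) gives $1836M, worse by 160.
Swapping NorthTel↔Pulse (NorthTel→Band E $720M, Pulse→Band B $244M) loses 453.
NorthTel's own top band is Band E ($720M), but forcing NorthTel→Band E and reassigning the rest optimally gives only $1543M — worse by 453.

NorthTel receives Band B.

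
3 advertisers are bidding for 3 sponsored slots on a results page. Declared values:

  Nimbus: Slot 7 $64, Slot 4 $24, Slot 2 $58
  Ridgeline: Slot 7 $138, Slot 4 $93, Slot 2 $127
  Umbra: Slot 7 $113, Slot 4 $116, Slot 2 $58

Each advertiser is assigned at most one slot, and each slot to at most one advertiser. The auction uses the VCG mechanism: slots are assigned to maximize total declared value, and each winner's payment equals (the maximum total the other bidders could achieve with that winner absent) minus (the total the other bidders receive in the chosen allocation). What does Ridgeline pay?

Efficient allocation: Nimbus→Slot 2 ($58), Ridgeline→Slot 7 ($138), Umbra→Slot 4 ($116); total welfare W = $312.
Ridgeline receives Slot 7 at value $138, so the others get W − 138 = $174.
Without Ridgeline: best allocation of the remaining 2 bidders over all 3 slots is Nimbus→Slot 7 ($64), Umbra→Slot 4 ($116), total $180.
VCG payment = (others' best without Ridgeline) − (others' welfare with Ridgeline) = 180 − 174 = $6.

Ridgeline pays $6.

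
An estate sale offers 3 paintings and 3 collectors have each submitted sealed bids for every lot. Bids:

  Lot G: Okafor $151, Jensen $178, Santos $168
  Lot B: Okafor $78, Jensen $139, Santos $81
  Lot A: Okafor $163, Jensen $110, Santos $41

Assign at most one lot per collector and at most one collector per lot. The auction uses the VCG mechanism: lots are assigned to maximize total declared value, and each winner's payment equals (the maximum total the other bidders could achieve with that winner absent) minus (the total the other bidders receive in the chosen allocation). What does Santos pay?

Santos pays $39.

Efficient allocation: Okafor→Lot A ($163), Jensen→Lot B ($139), Santos→Lot G ($168); total welfare W = $470.
Santos receives Lot G at value $168, so the others get W − 168 = $302.
Without Santos: best allocation of the remaining 2 bidders over all 3 lots is Okafor→Lot A ($163), Jensen→Lot G ($178), total $341.
VCG payment = (others' best without Santos) − (others' welfare with Santos) = 341 − 302 = $39.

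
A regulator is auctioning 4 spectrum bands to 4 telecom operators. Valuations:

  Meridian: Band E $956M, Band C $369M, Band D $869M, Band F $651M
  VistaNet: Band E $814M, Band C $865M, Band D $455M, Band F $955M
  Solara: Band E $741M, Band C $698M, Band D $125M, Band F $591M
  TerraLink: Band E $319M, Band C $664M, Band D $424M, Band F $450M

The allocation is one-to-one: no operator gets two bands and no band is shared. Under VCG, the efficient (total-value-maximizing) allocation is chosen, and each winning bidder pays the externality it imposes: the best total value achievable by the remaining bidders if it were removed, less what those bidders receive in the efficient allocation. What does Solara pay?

Solara pays $87M.

Efficient allocation: Meridian→Band D ($869M), VistaNet→Band F ($955M), Solara→Band E ($741M), TerraLink→Band C ($664M); total welfare W = $3229M.
Solara receives Band E at value $741M, so the others get W − 741 = $2488M.
Without Solara: best allocation of the remaining 3 bidders over all 4 bands is Meridian→Band E ($956M), VistaNet→Band F ($955M), TerraLink→Band C ($664M), total $2575M.
VCG payment = (others' best without Solara) − (others' welfare with Solara) = 2575 − 2488 = $87M.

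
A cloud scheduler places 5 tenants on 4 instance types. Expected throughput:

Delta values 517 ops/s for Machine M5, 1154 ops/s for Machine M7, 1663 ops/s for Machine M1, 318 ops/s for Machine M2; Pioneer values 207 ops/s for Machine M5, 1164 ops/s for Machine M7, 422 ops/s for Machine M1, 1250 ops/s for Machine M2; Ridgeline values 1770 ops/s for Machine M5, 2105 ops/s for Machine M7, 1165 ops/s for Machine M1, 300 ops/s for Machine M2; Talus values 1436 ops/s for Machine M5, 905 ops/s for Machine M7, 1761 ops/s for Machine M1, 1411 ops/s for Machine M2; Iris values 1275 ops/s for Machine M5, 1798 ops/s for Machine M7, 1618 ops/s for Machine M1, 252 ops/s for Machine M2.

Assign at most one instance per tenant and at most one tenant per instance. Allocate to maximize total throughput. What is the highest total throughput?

Max total: 6642 ops/s

Optimal: Ridgeline→Machine M5 (1770 ops/s), Iris→Machine M7 (1798 ops/s), Delta→Machine M1 (1663 ops/s), Talus→Machine M2 (1411 ops/s) — total 1770+1798+1663+1411 = 6642 ops/s.
Row-greedy (each tenant in turn takes its best remaining instance) gives 6454 ops/s, worse by 188.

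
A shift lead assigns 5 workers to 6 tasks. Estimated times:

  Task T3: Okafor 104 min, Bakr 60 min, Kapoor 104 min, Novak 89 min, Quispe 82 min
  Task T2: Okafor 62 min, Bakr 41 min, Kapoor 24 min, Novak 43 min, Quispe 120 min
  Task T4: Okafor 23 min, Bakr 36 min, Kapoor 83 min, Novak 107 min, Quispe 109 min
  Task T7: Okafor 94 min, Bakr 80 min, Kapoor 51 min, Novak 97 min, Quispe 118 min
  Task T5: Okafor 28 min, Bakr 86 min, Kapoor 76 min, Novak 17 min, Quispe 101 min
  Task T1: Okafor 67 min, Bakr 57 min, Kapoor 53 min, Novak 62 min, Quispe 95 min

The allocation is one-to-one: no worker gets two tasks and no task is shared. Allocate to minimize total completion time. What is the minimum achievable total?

Min total: 203 min

Treat this as an assignment problem: match each worker to one task.
Optimal: Okafor→Task T4 (23 min), Bakr→Task T1 (57 min), Kapoor→Task T2 (24 min), Novak→Task T5 (17 min), Quispe→Task T3 (82 min) — total 23+57+24+17+82 = 203 min.
Row-greedy (each worker in turn takes its cheapest remaining task) gives 214 min, worse by 11.
Next-best assignment: Okafor→Task T4, Bakr→Task T2, Kapoor→Task T7, Novak→Task T5, Quispe→Task T3 = 214 min.
Swapping Novak↔Bakr (Novak→Task T1 62 min, Bakr→Task T5 86 min) adds 74.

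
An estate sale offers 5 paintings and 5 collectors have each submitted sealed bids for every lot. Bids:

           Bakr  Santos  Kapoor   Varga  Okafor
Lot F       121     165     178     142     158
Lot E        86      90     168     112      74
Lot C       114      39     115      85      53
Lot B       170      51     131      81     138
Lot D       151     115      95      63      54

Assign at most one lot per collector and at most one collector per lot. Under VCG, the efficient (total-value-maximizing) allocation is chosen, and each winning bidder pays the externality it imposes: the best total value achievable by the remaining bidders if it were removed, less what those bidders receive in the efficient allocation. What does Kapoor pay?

Kapoor pays $27.

Efficient allocation: Bakr→Lot D ($151), Santos→Lot F ($165), Kapoor→Lot E ($168), Varga→Lot C ($85), Okafor→Lot B ($138); total welfare W = $707.
Kapoor receives Lot E at value $168, so the others get W − 168 = $539.
Without Kapoor: best allocation of the remaining 4 bidders over all 5 lots is Bakr→Lot D ($151), Santos→Lot F ($165), Varga→Lot E ($112), Okafor→Lot B ($138), total $566.
VCG payment = (others' best without Kapoor) − (others' welfare with Kapoor) = 566 − 539 = $27.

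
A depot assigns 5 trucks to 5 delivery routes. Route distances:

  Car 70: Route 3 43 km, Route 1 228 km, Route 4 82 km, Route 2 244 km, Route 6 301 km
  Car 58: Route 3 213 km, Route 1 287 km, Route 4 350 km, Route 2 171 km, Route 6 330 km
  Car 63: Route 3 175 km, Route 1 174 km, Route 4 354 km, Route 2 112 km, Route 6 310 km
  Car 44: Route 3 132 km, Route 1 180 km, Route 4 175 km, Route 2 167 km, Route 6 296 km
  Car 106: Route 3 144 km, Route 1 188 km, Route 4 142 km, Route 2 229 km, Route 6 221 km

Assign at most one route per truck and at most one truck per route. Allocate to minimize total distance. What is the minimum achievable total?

Minimum total: 780 km

Optimal: Car 70→Route 4 (82 km), Car 58→Route 2 (171 km), Car 63→Route 1 (174 km), Car 44→Route 3 (132 km), Car 106→Route 6 (221 km) — total 82+171+174+132+221 = 780 km.
Column-greedy (each route in turn goes to its cheapest remaining truck) gives 856 km, worse by 76.
Next-best assignment: Car 70→Route 3, Car 58→Route 2, Car 63→Route 1, Car 44→Route 4, Car 106→Route 6 = 784 km.
Swapping Car 106↔Car 58 (Car 106→Route 2 229 km, Car 58→Route 6 330 km) adds 167.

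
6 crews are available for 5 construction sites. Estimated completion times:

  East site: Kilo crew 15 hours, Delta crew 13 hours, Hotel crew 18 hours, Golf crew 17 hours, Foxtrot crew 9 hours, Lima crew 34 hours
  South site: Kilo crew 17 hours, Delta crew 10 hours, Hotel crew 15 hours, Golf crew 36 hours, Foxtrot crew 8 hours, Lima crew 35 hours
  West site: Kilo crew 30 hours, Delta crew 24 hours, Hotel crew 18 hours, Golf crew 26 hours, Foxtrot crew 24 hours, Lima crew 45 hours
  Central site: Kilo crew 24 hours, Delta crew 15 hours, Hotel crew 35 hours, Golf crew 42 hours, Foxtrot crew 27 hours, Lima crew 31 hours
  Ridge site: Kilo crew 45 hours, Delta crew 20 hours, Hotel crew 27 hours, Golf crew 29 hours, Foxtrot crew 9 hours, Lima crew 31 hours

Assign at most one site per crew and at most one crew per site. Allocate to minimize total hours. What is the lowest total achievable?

Min total: 76 hours

Optimal: Golf crew→East site (17 hours), Kilo crew→South site (17 hours), Hotel crew→West site (18 hours), Delta crew→Central site (15 hours), Foxtrot crew→Ridge site (9 hours) — total 17+17+18+15+9 = 76 hours.
Min-entry greedy (repeatedly take the single cheapest remaining cell) gives 92 hours, worse by 16.
Next-best assignment: Golf crew→East site, Delta crew→South site, Hotel crew→West site, Kilo crew→Central site, Foxtrot crew→Ridge site = 78 hours.
Every other assignment is strictly worse.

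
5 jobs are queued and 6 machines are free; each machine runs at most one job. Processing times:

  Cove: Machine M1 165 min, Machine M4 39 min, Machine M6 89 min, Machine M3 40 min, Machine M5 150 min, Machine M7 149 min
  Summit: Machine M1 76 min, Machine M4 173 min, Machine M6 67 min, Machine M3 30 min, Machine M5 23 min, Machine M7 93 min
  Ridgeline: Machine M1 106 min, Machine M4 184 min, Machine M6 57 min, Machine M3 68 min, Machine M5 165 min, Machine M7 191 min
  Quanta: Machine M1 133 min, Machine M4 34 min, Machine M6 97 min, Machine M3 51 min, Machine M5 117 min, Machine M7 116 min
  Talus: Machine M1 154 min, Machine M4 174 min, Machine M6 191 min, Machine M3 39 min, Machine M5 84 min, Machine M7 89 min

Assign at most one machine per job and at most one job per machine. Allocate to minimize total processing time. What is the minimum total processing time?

Min total: 243 min

Optimal: Cove→Machine M3 (40 min), Summit→Machine M5 (23 min), Ridgeline→Machine M6 (57 min), Quanta→Machine M4 (34 min), Talus→Machine M7 (89 min) — total 40+23+57+34+89 = 243 min.
Row-greedy (each job in turn takes its cheapest remaining machine) gives 259 min, worse by 16.
Swapping Quanta↔Cove (Quanta→Machine M3 51 min, Cove→Machine M4 39 min) adds 16.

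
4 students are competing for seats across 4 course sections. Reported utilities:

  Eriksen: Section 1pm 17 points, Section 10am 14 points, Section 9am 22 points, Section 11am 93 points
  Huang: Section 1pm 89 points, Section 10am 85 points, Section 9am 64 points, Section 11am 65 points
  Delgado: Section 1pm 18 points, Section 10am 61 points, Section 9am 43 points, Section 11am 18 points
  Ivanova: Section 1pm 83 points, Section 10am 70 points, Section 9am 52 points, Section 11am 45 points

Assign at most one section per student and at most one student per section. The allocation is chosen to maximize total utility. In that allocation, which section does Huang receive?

Huang receives Section 10am.

This is a one-to-one assignment (maximum-weight bipartite matching).
Optimal: Eriksen→Section 11am (93 points), Huang→Section 10am (85 points), Delgado→Section 9am (43 points), Ivanova→Section 1pm (83 points) — total 93+85+43+83 = 304 points.
Next-best assignment: Eriksen→Section 11am, Huang→Section 9am, Delgado→Section 10am, Ivanova→Section 1pm = 301 points.
Huang's own top section is Section 1pm (89 points), but forcing Huang→Section 1pm and reassigning the rest optimally gives only 295 points — worse by 9.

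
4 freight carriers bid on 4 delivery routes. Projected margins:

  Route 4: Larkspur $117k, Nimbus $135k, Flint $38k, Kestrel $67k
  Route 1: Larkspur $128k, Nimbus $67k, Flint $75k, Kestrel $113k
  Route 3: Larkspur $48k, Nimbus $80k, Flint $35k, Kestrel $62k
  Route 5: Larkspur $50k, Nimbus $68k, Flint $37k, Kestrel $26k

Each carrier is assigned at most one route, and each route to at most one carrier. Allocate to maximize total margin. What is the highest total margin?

Max total: $362k

Optimal: Larkspur→Route 1 ($128k), Nimbus→Route 4 ($135k), Flint→Route 5 ($37k), Kestrel→Route 3 ($62k) — total 128+135+37+62 = $362k.
Swapping Flint↔Larkspur (Flint→Route 1 $75k, Larkspur→Route 5 $50k) loses 40.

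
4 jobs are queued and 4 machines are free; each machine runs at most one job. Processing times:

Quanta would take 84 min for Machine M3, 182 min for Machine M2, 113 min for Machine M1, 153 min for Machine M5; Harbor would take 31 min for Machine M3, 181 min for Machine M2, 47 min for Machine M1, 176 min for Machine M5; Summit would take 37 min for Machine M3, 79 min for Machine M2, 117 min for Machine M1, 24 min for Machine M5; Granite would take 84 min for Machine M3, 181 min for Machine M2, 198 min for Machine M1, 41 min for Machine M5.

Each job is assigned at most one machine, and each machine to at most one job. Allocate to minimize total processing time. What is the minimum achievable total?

Min total: 251 min

This is a one-to-one assignment (minimum-cost bipartite matching).
Optimal: Quanta→Machine M3 (84 min), Harbor→Machine M1 (47 min), Summit→Machine M2 (79 min), Granite→Machine M5 (41 min) — total 84+47+79+41 = 251 min.
Row-greedy (each job in turn takes its cheapest remaining machine) gives 336 min, worse by 85.
Next-best assignment: Quanta→Machine M1, Harbor→Machine M3, Summit→Machine M2, Granite→Machine M5 = 264 min.
Swapping Quanta↔Harbor (Quanta→Machine M1 113 min, Harbor→Machine M3 31 min) adds 13.
Checked against all permutations: 251 min is optimal.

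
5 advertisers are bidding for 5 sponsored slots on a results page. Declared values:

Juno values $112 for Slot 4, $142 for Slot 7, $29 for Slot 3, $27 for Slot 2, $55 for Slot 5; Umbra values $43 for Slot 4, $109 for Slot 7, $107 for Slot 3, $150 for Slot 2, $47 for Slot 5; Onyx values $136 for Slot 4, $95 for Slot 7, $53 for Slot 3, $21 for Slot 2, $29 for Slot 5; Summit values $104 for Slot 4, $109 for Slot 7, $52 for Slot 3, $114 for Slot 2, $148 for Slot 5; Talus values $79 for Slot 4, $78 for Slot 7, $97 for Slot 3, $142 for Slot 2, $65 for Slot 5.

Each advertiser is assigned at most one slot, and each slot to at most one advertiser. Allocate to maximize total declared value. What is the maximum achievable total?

Max total: $675

Optimal: Juno→Slot 7 ($142), Umbra→Slot 3 ($107), Onyx→Slot 4 ($136), Summit→Slot 5 ($148), Talus→Slot 2 ($142) — total 142+107+136+148+142 = $675.
Row-greedy (each advertiser in turn takes its best remaining slot) gives $673, worse by 2.
Next-best assignment: Juno→Slot 7, Umbra→Slot 2, Onyx→Slot 4, Summit→Slot 5, Talus→Slot 3 = $673.
Every other assignment is strictly worse.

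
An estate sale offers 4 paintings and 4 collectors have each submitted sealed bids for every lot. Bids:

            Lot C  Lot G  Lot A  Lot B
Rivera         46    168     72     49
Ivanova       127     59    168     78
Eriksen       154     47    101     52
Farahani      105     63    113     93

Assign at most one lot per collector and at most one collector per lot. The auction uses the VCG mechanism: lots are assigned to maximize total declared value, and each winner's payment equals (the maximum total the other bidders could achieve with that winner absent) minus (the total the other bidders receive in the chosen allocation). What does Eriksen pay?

Efficient allocation: Rivera→Lot G ($168), Ivanova→Lot A ($168), Eriksen→Lot C ($154), Farahani→Lot B ($93); total welfare W = $583.
Eriksen receives Lot C at value $154, so the others get W − 154 = $429.
Without Eriksen: best allocation of the remaining 3 bidders over all 4 lots is Rivera→Lot G ($168), Ivanova→Lot A ($168), Farahani→Lot C ($105), total $441.
VCG payment = (others' best without Eriksen) − (others' welfare with Eriksen) = 441 − 429 = $12.

Eriksen pays $12.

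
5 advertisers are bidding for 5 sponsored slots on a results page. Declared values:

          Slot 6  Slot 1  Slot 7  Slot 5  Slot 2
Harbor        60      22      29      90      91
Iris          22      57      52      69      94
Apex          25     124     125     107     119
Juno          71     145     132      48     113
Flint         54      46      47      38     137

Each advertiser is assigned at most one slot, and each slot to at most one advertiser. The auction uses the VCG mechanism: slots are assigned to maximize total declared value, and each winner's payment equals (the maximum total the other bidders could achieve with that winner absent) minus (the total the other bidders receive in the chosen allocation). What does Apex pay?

Apex pays $13.

Efficient allocation: Harbor→Slot 6 ($60), Iris→Slot 5 ($69), Apex→Slot 7 ($125), Juno→Slot 1 ($145), Flint→Slot 2 ($137); total welfare W = $536.
Apex receives Slot 7 at value $125, so the others get W − 125 = $411.
Without Apex: best allocation of the remaining 4 bidders over all 5 slots is Harbor→Slot 5 ($90), Iris→Slot 7 ($52), Juno→Slot 1 ($145), Flint→Slot 2 ($137), total $424.
VCG payment = (others' best without Apex) − (others' welfare with Apex) = 424 − 411 = $13.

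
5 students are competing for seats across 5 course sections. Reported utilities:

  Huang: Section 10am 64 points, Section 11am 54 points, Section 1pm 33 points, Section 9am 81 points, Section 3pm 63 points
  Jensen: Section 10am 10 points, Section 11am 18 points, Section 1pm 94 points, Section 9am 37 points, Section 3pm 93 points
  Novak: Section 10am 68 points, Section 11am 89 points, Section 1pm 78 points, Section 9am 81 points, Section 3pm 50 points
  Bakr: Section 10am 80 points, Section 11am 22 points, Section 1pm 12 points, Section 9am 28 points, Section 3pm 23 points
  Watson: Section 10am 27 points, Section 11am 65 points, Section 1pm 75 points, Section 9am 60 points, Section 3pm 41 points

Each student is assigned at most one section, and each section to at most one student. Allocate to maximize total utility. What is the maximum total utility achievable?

Maximum total: 418 points

Optimal: Huang→Section 9am (81 points), Jensen→Section 3pm (93 points), Novak→Section 11am (89 points), Bakr→Section 10am (80 points), Watson→Section 1pm (75 points) — total 81+93+89+80+75 = 418 points.
Column-greedy (each section in turn goes to its best remaining student) gives 385 points, worse by 33.
Next-best assignment: Huang→Section 9am, Jensen→Section 3pm, Novak→Section 1pm, Bakr→Section 10am, Watson→Section 11am = 397 points.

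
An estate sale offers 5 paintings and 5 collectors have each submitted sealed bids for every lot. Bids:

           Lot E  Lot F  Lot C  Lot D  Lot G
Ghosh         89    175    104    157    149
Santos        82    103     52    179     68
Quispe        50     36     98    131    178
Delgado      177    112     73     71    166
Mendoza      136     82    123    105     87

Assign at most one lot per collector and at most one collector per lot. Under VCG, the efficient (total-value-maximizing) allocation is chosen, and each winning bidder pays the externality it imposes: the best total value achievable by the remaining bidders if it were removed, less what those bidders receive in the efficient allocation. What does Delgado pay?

Efficient allocation: Ghosh→Lot F ($175), Santos→Lot D ($179), Quispe→Lot G ($178), Delgado→Lot E ($177), Mendoza→Lot C ($123); total welfare W = $832.
Delgado receives Lot E at value $177, so the others get W − 177 = $655.
Without Delgado: best allocation of the remaining 4 bidders over all 5 lots is Ghosh→Lot F ($175), Santos→Lot D ($179), Quispe→Lot G ($178), Mendoza→Lot E ($136), total $668.
VCG payment = (others' best without Delgado) − (others' welfare with Delgado) = 668 − 655 = $13.

Delgado pays $13.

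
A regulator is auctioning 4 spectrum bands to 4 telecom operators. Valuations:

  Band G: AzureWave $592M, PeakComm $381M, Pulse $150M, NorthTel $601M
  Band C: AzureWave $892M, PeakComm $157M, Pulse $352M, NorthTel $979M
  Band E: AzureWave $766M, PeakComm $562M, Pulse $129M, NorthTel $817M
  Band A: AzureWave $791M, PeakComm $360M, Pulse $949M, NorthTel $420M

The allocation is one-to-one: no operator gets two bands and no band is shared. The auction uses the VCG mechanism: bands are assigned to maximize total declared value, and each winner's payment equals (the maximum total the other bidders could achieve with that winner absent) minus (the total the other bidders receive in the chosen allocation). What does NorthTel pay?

NorthTel pays $300M.

Efficient allocation: AzureWave→Band G ($592M), PeakComm→Band E ($562M), Pulse→Band A ($949M), NorthTel→Band C ($979M); total welfare W = $3082M.
NorthTel receives Band C at value $979M, so the others get W − 979 = $2103M.
Without NorthTel: best allocation of the remaining 3 bidders over all 4 bands is AzureWave→Band C ($892M), PeakComm→Band E ($562M), Pulse→Band A ($949M), total $2403M.
VCG payment = (others' best without NorthTel) − (others' welfare with NorthTel) = 2403 − 2103 = $300M.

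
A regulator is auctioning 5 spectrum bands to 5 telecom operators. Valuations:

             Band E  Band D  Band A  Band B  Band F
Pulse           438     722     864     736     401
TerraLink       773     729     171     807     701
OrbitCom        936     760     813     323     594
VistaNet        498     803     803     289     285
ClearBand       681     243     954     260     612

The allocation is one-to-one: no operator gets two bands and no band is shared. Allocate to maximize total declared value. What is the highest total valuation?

This is the linear assignment problem.
Optimal: Pulse→Band B ($736M), TerraLink→Band F ($701M), OrbitCom→Band E ($936M), VistaNet→Band D ($803M), ClearBand→Band A ($954M) — total 736+701+936+803+954 = $4130M.
Column-greedy (each band in turn goes to its best remaining operator) gives $3901M, worse by 229.

Maximum total: $4130M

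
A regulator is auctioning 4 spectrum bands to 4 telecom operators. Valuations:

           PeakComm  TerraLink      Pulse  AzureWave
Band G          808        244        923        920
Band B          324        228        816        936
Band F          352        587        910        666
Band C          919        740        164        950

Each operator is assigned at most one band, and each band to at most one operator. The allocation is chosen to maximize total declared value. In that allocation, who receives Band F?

Pulse receives Band F.

Optimal: PeakComm→Band G ($808M), TerraLink→Band C ($740M), Pulse→Band F ($910M), AzureWave→Band B ($936M) — total 808+740+910+936 = $3394M.
Next-best assignment: PeakComm→Band C, TerraLink→Band F, Pulse→Band G, AzureWave→Band B = $3365M.
Swapping Pulse↔TerraLink (Pulse→Band C $164M, TerraLink→Band F $587M) loses 899.
Checked against all permutations: $3394M is optimal.
Pulse's own top band is Band G ($923M), but forcing Pulse→Band G and reassigning the rest optimally gives only $3365M — worse by 29.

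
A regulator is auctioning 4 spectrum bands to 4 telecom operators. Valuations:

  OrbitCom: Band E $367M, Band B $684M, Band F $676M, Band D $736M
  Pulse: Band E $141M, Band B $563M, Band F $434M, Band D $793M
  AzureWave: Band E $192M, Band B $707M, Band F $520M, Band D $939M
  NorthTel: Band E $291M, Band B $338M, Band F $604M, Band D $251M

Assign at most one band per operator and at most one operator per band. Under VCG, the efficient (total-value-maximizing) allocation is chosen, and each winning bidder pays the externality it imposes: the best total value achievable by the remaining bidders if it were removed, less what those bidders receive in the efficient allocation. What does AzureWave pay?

AzureWave pays $547M.

Efficient allocation: OrbitCom→Band E ($367M), Pulse→Band B ($563M), AzureWave→Band D ($939M), NorthTel→Band F ($604M); total welfare W = $2473M.
AzureWave receives Band D at value $939M, so the others get W − 939 = $1534M.
Without AzureWave: best allocation of the remaining 3 bidders over all 4 bands is OrbitCom→Band B ($684M), Pulse→Band D ($793M), NorthTel→Band F ($604M), total $2081M.
VCG payment = (others' best without AzureWave) − (others' welfare with AzureWave) = 2081 − 1534 = $547M.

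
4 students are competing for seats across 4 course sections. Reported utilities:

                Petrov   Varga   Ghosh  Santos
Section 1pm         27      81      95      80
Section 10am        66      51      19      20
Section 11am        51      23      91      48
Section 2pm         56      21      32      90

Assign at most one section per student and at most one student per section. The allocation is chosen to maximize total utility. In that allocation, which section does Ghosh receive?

Optimal: Petrov→Section 10am (66 points), Varga→Section 1pm (81 points), Ghosh→Section 11am (91 points), Santos→Section 2pm (90 points) — total 66+81+91+90 = 328 points.
Max-entry greedy (repeatedly take the single best remaining cell) gives 274 points, worse by 54.
Checked against all permutations: 328 points is optimal.
Ghosh's own top section is Section 1pm (95 points), but forcing Ghosh→Section 1pm and reassigning the rest optimally gives only 287 points — worse by 41.

Ghosh receives Section 11am.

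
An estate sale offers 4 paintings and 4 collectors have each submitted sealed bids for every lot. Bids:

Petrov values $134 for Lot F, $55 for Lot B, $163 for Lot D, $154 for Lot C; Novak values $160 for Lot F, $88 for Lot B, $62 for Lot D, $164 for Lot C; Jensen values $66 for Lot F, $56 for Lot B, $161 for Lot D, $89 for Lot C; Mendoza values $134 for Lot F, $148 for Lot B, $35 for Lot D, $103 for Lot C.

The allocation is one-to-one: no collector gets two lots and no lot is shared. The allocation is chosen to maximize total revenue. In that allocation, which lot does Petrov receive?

Petrov receives Lot C.

Optimal: Petrov→Lot C ($154), Novak→Lot F ($160), Jensen→Lot D ($161), Mendoza→Lot B ($148) — total 154+160+161+148 = $623.
Row-greedy (each collector in turn takes its best remaining lot) gives $541, worse by 82.
Swapping Novak↔Petrov (Novak→Lot C $164, Petrov→Lot F $134) loses 16.
Checked against all permutations: $623 is optimal.
Petrov's own top lot is Lot D ($163), but forcing Petrov→Lot D and reassigning the rest optimally gives only $560 — worse by 63.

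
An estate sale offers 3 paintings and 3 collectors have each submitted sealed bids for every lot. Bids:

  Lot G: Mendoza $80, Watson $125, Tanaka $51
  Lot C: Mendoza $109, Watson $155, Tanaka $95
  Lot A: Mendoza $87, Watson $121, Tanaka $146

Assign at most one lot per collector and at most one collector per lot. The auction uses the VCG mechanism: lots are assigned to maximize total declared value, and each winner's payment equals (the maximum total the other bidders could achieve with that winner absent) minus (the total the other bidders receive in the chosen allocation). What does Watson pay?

Efficient allocation: Mendoza→Lot G ($80), Watson→Lot C ($155), Tanaka→Lot A ($146); total welfare W = $381.
Watson receives Lot C at value $155, so the others get W − 155 = $226.
Without Watson: best allocation of the remaining 2 bidders over all 3 lots is Mendoza→Lot C ($109), Tanaka→Lot A ($146), total $255.
VCG payment = (others' best without Watson) − (others' welfare with Watson) = 255 − 226 = $29.

Watson pays $29.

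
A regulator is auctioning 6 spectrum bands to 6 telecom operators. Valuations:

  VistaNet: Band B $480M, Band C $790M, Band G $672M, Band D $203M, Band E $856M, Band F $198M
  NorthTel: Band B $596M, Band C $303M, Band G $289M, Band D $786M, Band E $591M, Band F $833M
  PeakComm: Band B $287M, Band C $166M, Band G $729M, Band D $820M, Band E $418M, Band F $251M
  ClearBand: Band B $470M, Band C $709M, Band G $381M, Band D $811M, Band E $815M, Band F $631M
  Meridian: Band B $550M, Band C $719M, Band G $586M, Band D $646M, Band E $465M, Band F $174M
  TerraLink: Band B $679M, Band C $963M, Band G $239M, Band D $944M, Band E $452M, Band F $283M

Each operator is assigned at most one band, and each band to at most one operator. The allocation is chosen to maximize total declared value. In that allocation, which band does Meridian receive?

Meridian receives Band B.

This is the linear assignment problem.
Optimal: VistaNet→Band E ($856M), NorthTel→Band F ($833M), PeakComm→Band G ($729M), ClearBand→Band D ($811M), Meridian→Band B ($550M), TerraLink→Band C ($963M) — total 856+833+729+811+550+963 = $4742M.
Max-entry greedy (repeatedly take the single best remaining cell) gives $4528M, worse by 214.
Swapping TerraLink↔Meridian (TerraLink→Band B $679M, Meridian→Band C $719M) loses 115.
Checked against all permutations: $4742M is optimal.
Meridian's own top band is Band C ($719M), but forcing Meridian→Band C and reassigning the rest optimally gives only $4627M — worse by 115.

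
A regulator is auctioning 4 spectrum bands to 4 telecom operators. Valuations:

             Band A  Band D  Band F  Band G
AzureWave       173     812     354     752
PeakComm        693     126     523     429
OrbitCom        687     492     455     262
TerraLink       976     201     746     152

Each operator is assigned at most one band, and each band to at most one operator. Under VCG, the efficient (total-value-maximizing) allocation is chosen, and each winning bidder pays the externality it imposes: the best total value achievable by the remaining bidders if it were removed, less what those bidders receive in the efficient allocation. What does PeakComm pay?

Efficient allocation: AzureWave→Band G ($752M), PeakComm→Band F ($523M), OrbitCom→Band D ($492M), TerraLink→Band A ($976M); total welfare W = $2743M.
PeakComm receives Band F at value $523M, so the others get W − 523 = $2220M.
Without PeakComm: best allocation of the remaining 3 bidders over all 4 bands is AzureWave→Band D ($812M), OrbitCom→Band A ($687M), TerraLink→Band F ($746M), total $2245M.
VCG payment = (others' best without PeakComm) − (others' welfare with PeakComm) = 2245 − 2220 = $25M.

PeakComm pays $25M.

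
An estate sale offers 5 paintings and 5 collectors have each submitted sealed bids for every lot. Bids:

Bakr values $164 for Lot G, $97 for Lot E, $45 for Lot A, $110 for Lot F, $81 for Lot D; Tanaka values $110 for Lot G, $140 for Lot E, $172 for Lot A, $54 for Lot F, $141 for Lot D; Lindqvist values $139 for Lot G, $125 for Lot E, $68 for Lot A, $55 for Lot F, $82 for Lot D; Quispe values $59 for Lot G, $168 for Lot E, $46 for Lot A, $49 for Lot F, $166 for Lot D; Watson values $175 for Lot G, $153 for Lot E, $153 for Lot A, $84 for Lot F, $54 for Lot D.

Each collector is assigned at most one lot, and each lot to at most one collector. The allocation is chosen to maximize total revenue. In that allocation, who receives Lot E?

Optimal: Bakr→Lot F ($110), Tanaka→Lot A ($172), Lindqvist→Lot E ($125), Quispe→Lot D ($166), Watson→Lot G ($175) — total 110+172+125+166+175 = $748.
Row-greedy (each collector in turn takes its best remaining lot) gives $711, worse by 37.
Next-best assignment: Bakr→Lot F, Tanaka→Lot A, Lindqvist→Lot G, Quispe→Lot D, Watson→Lot E = $740.
Swapping Watson↔Bakr (Watson→Lot F $84, Bakr→Lot G $164) loses 37.
Every other assignment is strictly worse.
Lindqvist's own top lot is Lot G ($139), but forcing Lindqvist→Lot G and reassigning the rest optimally gives only $740 — worse by 8.

Lindqvist receives Lot E.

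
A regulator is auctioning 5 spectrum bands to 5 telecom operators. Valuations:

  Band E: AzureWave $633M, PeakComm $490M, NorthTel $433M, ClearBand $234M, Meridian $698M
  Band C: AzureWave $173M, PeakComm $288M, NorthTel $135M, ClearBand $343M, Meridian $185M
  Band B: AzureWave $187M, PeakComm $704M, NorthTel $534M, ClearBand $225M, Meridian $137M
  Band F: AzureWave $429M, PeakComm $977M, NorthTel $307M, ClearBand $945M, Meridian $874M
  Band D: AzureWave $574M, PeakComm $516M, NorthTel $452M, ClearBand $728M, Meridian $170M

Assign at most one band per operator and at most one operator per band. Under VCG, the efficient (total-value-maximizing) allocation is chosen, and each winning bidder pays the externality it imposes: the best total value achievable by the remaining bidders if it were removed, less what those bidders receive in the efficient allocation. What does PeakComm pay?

Efficient allocation: AzureWave→Band D ($574M), PeakComm→Band F ($977M), NorthTel→Band B ($534M), ClearBand→Band C ($343M), Meridian→Band E ($698M); total welfare W = $3126M.
PeakComm receives Band F at value $977M, so the others get W − 977 = $2149M.
Without PeakComm: best allocation of the remaining 4 bidders over all 5 bands is AzureWave→Band E ($633M), NorthTel→Band B ($534M), ClearBand→Band D ($728M), Meridian→Band F ($874M), total $2769M.
VCG payment = (others' best without PeakComm) − (others' welfare with PeakComm) = 2769 − 2149 = $620M.

PeakComm pays $620M.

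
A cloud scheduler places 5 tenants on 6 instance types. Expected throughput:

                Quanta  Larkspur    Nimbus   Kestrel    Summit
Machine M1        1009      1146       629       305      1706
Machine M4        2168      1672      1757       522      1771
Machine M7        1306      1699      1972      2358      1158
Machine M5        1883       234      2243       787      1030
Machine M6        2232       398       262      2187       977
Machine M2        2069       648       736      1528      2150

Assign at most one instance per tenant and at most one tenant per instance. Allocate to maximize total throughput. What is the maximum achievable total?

Optimal: Quanta→Machine M6 (2232 ops/s), Larkspur→Machine M4 (1672 ops/s), Nimbus→Machine M5 (2243 ops/s), Kestrel→Machine M7 (2358 ops/s), Summit→Machine M2 (2150 ops/s) — total 2232+1672+2243+2358+2150 = 10655 ops/s.
Swapping Quanta↔Larkspur (Quanta→Machine M4 2168 ops/s, Larkspur→Machine M6 398 ops/s) loses 1338.

Max total: 10655 ops/s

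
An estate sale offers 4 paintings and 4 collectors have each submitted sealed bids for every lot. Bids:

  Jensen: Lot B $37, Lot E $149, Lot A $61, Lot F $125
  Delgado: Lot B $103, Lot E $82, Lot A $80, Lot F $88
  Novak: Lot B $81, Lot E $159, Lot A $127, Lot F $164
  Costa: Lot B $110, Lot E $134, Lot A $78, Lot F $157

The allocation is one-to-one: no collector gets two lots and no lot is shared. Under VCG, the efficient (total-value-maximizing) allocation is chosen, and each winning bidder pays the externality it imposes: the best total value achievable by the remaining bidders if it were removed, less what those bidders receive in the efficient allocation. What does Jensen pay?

Efficient allocation: Jensen→Lot E ($149), Delgado→Lot B ($103), Novak→Lot A ($127), Costa→Lot F ($157); total welfare W = $536.
Jensen receives Lot E at value $149, so the others get W − 149 = $387.
Without Jensen: best allocation of the remaining 3 bidders over all 4 lots is Delgado→Lot B ($103), Novak→Lot E ($159), Costa→Lot F ($157), total $419.
VCG payment = (others' best without Jensen) − (others' welfare with Jensen) = 419 − 387 = $32.

Jensen pays $32.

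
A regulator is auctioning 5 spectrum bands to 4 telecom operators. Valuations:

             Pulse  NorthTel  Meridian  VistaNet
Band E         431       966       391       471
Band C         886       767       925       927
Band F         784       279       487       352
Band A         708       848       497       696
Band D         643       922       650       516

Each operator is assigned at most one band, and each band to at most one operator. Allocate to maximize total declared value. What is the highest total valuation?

Max total: $3371M

Optimal: Pulse→Band F ($784M), NorthTel→Band E ($966M), Meridian→Band C ($925M), VistaNet→Band A ($696M) — total 784+966+925+696 = $3371M.
Next-best assignment: Pulse→Band F, NorthTel→Band E, Meridian→Band D, VistaNet→Band C = $3327M.
Checked against all permutations: $3371M is optimal.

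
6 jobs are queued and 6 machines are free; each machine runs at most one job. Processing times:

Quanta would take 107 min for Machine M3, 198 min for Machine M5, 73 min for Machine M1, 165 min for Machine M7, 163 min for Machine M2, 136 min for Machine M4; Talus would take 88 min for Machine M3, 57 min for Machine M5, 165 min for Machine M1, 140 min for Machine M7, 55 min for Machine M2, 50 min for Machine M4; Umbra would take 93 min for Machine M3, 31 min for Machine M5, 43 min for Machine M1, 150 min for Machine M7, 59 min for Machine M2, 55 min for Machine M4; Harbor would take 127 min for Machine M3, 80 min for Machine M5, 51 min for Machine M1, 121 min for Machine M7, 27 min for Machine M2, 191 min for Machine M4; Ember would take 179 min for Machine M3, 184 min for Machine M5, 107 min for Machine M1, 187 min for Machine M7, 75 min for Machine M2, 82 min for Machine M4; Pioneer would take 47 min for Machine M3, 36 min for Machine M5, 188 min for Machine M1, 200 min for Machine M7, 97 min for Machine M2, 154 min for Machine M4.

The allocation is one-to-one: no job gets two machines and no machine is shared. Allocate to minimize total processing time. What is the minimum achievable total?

Treat this as an assignment problem: match each job to one machine.
Optimal: Quanta→Machine M1 (73 min), Talus→Machine M4 (50 min), Umbra→Machine M5 (31 min), Harbor→Machine M7 (121 min), Ember→Machine M2 (75 min), Pioneer→Machine M3 (47 min) — total 73+50+31+121+75+47 = 397 min.
Column-greedy (each machine in turn goes to its cheapest remaining job) gives 480 min, worse by 83.
Next-best assignment: Quanta→Machine M1, Talus→Machine M7, Umbra→Machine M5, Harbor→Machine M2, Ember→Machine M4, Pioneer→Machine M3 = 400 min.
Swapping Talus↔Umbra (Talus→Machine M5 57 min, Umbra→Machine M4 55 min) adds 31.

Min total: 397 min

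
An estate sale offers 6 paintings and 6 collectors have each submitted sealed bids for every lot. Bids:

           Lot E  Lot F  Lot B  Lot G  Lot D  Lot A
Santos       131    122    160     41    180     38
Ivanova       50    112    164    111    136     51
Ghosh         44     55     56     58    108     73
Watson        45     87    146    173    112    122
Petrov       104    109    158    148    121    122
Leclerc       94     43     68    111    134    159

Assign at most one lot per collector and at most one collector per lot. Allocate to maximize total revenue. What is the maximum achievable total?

Max total: $844

Optimal: Santos→Lot E ($131), Ivanova→Lot B ($164), Ghosh→Lot D ($108), Watson→Lot G ($173), Petrov→Lot F ($109), Leclerc→Lot A ($159) — total 131+164+108+173+109+159 = $844.
Column-greedy (each lot in turn goes to its best remaining collector) gives $781, worse by 63.
Next-best assignment: Santos→Lot E, Ivanova→Lot F, Ghosh→Lot D, Watson→Lot G, Petrov→Lot B, Leclerc→Lot A = $841.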